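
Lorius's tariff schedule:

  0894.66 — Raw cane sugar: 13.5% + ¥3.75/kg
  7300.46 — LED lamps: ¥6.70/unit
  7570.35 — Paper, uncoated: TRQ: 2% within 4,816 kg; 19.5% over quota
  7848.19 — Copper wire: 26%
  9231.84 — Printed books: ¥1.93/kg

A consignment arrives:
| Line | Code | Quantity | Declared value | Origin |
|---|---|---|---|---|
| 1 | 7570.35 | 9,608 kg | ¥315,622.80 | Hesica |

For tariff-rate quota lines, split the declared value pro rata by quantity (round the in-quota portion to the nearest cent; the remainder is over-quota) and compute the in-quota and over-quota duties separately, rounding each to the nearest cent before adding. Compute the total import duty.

¥33,860.46

Line 1 (7570.35, Hesica, 9,608 kg, ¥315,622.80):
Code 7570.35 is under a tariff-rate quota (threshold 4,816 kg). In-quota: 4,816 kg at 2%; over-quota: 4,792 kg at 19.5%.
Pro-rata value split: in-quota = ¥315,622.80 × 4,816/9,608 = ¥158,205.60; over-quota = ¥315,622.80 − ¥158,205.60 = ¥157,417.20.
In-quota duty = ¥158,205.60 × 2% = ¥3,164.11. Over-quota duty = ¥157,417.20 × 19.5% = ¥30,696.35.
Line duty = ¥3,164.11 + ¥30,696.35 = ¥33,860.46.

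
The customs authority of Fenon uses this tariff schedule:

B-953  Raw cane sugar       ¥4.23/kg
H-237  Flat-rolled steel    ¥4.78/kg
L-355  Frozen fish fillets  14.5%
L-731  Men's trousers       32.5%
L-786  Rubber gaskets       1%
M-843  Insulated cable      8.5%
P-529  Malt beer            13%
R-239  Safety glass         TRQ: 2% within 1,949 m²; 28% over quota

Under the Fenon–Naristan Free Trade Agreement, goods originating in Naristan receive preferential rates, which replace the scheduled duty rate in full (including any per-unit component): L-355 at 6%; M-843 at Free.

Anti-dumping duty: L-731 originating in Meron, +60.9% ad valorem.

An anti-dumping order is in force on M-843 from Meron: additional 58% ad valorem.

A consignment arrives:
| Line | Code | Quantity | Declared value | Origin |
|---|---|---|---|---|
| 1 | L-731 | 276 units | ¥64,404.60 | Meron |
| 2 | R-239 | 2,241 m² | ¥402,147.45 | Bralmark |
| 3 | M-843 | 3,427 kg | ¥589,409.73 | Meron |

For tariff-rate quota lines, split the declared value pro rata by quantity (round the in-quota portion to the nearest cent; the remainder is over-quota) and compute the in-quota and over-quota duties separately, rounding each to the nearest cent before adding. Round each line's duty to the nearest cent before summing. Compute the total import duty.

Line 1 (L-731, Meron, 276 units, ¥64,404.60):
Base rate for L-731 is 32.5%.
Additional duty on L-731 from Meron: +60.9%. Applied ad valorem rate: 32.5% + 60.9% = 93.4%.
Duty = ¥64,404.60 × 93.4% = ¥60,153.90.
Line 2 (R-239, Bralmark, 2,241 m², ¥402,147.45):
Code R-239 is under a tariff-rate quota (threshold 1,949 m²). In-quota: 1,949 m² at 2%; over-quota: 292 m² at 28%.
Pro-rata value split: in-quota = ¥402,147.45 × 1,949/2,241 = ¥349,748.05; over-quota = ¥402,147.45 − ¥349,748.05 = ¥52,399.40.
In-quota duty = ¥349,748.05 × 2% = ¥6,994.96. Over-quota duty = ¥52,399.40 × 28% = ¥14,671.83.
Line duty = ¥6,994.96 + ¥14,671.83 = ¥21,666.79.
Line 3 (M-843, Meron, 3,427 kg, ¥589,409.73):
Base rate for M-843 is 8.5%.
M-843 has an FTA preferential rate, but origin Meron is not Naristan; base rate stands.
Additional duty on M-843 from Meron: +58%. Applied ad valorem rate: 8.5% + 58% = 66.5%.
Duty = ¥589,409.73 × 66.5% = ¥391,957.47.
Total = ¥60,153.90 + ¥21,666.79 + ¥391,957.47 = ¥473,778.16.

¥473,778.16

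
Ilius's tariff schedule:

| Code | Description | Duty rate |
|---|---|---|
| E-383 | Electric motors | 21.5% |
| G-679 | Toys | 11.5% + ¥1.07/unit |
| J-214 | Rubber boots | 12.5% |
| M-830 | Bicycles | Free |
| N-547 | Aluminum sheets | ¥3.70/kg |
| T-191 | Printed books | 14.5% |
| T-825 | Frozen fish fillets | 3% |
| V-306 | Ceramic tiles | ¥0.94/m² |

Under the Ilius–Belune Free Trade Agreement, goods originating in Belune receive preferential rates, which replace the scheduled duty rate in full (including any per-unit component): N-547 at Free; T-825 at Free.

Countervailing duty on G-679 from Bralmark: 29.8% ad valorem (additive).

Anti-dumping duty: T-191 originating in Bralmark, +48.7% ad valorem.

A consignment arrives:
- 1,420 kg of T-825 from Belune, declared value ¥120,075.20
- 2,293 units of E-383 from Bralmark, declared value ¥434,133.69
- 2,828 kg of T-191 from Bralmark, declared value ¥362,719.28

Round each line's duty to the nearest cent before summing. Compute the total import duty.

¥322,577.32

Line 1 (T-825, Belune, 1,420 kg, ¥120,075.20):
Base rate for T-825 is 3%.
Origin Belune qualifies under the Ilius–Belune agreement and T-825 is covered: preferential rate Free applies instead.
Duty = ¥120,075.20 × 0% = ¥0.00.
Line 2 (E-383, Bralmark, 2,293 units, ¥434,133.69):
Base rate for E-383 is 21.5%.
Duty = ¥434,133.69 × 21.5% = ¥93,338.74.
Line 3 (T-191, Bralmark, 2,828 kg, ¥362,719.28):
Base rate for T-191 is 14.5%.
Additional duty on T-191 from Bralmark: +48.7%. Applied ad valorem rate: 14.5% + 48.7% = 63.2%.
Duty = ¥362,719.28 × 63.2% = ¥229,238.58.
Total = ¥0.00 + ¥93,338.74 + ¥229,238.58 = ¥322,577.32.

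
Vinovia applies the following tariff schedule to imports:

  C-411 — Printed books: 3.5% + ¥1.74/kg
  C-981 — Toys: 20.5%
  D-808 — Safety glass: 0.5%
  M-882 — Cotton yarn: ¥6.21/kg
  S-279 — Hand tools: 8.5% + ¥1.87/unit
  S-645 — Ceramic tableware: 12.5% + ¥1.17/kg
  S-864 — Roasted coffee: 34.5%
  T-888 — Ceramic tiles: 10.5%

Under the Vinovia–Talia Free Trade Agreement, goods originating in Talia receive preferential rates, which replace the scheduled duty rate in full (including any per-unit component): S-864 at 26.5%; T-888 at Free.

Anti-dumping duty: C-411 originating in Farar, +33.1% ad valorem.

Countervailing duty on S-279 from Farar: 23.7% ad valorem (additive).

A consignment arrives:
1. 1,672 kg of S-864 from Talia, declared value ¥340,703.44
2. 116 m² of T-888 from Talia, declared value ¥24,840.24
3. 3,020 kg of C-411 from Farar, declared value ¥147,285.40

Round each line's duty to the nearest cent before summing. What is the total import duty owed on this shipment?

Line 1 (S-864, Talia, 1,672 kg, ¥340,703.44):
Base rate for S-864 is 34.5%.
Origin Talia qualifies under the Vinovia–Talia agreement and S-864 is covered: preferential rate 26.5% applies instead.
Duty = ¥340,703.44 × 26.5% = ¥90,286.41.
Line 2 (T-888, Talia, 116 m², ¥24,840.24):
Base rate for T-888 is 10.5%.
Origin Talia qualifies under the Vinovia–Talia agreement and T-888 is covered: preferential rate Free applies instead.
Duty = ¥24,840.24 × 0% = ¥0.00.
Line 3 (C-411, Farar, 3,020 kg, ¥147,285.40):
Base rate for C-411 is 3.5% + ¥1.74/kg.
Additional duty on C-411 from Farar: +33.1%. Applied ad valorem rate: 3.5% + 33.1% = 36.6%.
Duty = ¥147,285.40 × 36.6% + 3,020 × ¥1.74 = ¥59,161.26.
Total = ¥90,286.41 + ¥0.00 + ¥59,161.26 = ¥149,447.67.

¥149,447.67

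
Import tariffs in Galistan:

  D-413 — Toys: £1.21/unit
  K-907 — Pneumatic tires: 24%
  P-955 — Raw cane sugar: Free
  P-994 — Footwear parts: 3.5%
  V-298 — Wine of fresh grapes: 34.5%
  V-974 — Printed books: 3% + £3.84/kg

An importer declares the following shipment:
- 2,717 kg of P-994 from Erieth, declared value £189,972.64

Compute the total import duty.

£6,649.04

Line 1 (P-994, Erieth, 2,717 kg, £189,972.64):
Base rate for P-994 is 3.5%.
Duty = £189,972.64 × 3.5% = £6,649.04.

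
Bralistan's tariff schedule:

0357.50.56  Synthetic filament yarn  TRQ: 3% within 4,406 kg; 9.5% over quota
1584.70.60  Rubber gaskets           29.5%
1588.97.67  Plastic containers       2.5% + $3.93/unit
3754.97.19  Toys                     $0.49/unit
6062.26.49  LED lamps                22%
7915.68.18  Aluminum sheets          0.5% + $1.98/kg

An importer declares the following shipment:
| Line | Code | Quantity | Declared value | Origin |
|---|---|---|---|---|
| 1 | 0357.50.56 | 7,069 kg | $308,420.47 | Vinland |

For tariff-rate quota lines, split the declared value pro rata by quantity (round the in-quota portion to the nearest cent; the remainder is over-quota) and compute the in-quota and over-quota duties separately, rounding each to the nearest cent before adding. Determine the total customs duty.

Line 1 (0357.50.56, Vinland, 7,069 kg, $308,420.47):
Code 0357.50.56 is under a tariff-rate quota (threshold 4,406 kg). In-quota: 4,406 kg at 3%; over-quota: 2,663 kg at 9.5%.
Pro-rata value split: in-quota = $308,420.47 × 4,406/7,069 = $192,233.78; over-quota = $308,420.47 − $192,233.78 = $116,186.69.
In-quota duty = $192,233.78 × 3% = $5,767.01. Over-quota duty = $116,186.69 × 9.5% = $11,037.74.
Line duty = $5,767.01 + $11,037.74 = $16,804.75.

$16,804.75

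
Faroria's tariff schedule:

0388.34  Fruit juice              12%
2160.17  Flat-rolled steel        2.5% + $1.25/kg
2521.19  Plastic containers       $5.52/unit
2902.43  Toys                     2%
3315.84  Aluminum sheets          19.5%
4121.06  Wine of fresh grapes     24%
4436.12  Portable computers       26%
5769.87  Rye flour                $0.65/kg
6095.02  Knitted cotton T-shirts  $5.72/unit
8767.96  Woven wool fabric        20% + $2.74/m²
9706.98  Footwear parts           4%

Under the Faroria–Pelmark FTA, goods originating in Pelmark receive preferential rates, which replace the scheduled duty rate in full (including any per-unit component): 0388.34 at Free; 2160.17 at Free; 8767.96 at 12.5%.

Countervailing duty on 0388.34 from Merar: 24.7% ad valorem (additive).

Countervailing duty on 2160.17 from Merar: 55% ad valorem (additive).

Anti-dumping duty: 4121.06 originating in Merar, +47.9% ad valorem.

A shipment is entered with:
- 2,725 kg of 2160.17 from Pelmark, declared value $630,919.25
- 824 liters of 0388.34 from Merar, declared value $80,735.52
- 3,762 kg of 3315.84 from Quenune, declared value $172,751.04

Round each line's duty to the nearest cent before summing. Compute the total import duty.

Line 1 (2160.17, Pelmark, 2,725 kg, $630,919.25):
Base rate for 2160.17 is 2.5% + $1.25/kg.
Origin Pelmark qualifies under the Faroria–Pelmark agreement and 2160.17 is covered: preferential rate Free applies instead.
The additional-duty order on 2160.17 targets Merar, not Pelmark; it does not apply.
Duty = $630,919.25 × 0% = $0.00.
Line 2 (0388.34, Merar, 824 liters, $80,735.52):
Base rate for 0388.34 is 12%.
0388.34 has an FTA preferential rate, but origin Merar is not Pelmark; base rate stands.
Additional duty on 0388.34 from Merar: +24.7%. Applied ad valorem rate: 12% + 24.7% = 36.7%.
Duty = $80,735.52 × 36.7% = $29,629.94.
Line 3 (3315.84, Quenune, 3,762 kg, $172,751.04):
Base rate for 3315.84 is 19.5%.
Duty = $172,751.04 × 19.5% = $33,686.45.
Total = $0.00 + $29,629.94 + $33,686.45 = $63,316.39.

$63,316.39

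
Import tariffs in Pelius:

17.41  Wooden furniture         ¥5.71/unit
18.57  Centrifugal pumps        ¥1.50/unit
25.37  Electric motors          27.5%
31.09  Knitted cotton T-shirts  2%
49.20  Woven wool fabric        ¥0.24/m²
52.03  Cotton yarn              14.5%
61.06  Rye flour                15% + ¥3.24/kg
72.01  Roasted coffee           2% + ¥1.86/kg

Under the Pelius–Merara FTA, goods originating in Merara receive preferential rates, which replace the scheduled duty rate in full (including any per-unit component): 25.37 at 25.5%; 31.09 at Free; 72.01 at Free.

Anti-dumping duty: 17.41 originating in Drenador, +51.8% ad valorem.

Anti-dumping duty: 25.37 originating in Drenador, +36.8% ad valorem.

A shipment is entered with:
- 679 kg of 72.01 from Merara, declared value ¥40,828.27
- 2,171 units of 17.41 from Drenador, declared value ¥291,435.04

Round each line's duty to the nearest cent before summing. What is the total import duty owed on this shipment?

¥163,359.76

Line 1 (72.01, Merara, 679 kg, ¥40,828.27):
Base rate for 72.01 is 2% + ¥1.86/kg.
Origin Merara qualifies under the Pelius–Merara agreement and 72.01 is covered: preferential rate Free applies instead.
Duty = ¥40,828.27 × 0% = ¥0.00.
Line 2 (17.41, Drenador, 2,171 units, ¥291,435.04):
Base rate for 17.41 is ¥5.71/unit.
Additional duty on 17.41 from Drenador: +51.8% ad valorem. Applied ad valorem rate = 51.8%.
Duty = ¥291,435.04 × 51.8% + 2,171 × ¥5.71 = ¥163,359.76.
Total = ¥0.00 + ¥163,359.76 = ¥163,359.76.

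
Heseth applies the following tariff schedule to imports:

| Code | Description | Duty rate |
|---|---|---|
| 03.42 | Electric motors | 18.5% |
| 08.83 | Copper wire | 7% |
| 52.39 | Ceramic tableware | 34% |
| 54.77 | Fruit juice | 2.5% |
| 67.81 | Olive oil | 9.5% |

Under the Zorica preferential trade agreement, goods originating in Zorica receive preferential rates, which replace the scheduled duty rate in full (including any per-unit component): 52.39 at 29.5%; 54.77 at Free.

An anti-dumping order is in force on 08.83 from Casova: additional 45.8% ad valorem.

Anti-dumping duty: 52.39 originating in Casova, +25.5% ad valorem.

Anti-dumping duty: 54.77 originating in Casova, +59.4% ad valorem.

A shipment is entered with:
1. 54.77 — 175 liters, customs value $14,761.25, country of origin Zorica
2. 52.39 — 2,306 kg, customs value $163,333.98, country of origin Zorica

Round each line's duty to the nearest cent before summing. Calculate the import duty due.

Line 1 (54.77, Zorica, 175 liters, $14,761.25):
Base rate for 54.77 is 2.5%.
Origin Zorica qualifies under the Heseth–Zorica agreement and 54.77 is covered: preferential rate Free applies instead.
The additional-duty order on 54.77 targets Casova, not Zorica; it does not apply.
Duty = $14,761.25 × 0% = $0.00.
Line 2 (52.39, Zorica, 2,306 kg, $163,333.98):
Base rate for 52.39 is 34%.
Origin Zorica qualifies under the Heseth–Zorica agreement and 52.39 is covered: preferential rate 29.5% applies instead.
The additional-duty order on 52.39 targets Casova, not Zorica; it does not apply.
Duty = $163,333.98 × 29.5% = $48,183.52.
Total = $0.00 + $48,183.52 = $48,183.52.

$48,183.52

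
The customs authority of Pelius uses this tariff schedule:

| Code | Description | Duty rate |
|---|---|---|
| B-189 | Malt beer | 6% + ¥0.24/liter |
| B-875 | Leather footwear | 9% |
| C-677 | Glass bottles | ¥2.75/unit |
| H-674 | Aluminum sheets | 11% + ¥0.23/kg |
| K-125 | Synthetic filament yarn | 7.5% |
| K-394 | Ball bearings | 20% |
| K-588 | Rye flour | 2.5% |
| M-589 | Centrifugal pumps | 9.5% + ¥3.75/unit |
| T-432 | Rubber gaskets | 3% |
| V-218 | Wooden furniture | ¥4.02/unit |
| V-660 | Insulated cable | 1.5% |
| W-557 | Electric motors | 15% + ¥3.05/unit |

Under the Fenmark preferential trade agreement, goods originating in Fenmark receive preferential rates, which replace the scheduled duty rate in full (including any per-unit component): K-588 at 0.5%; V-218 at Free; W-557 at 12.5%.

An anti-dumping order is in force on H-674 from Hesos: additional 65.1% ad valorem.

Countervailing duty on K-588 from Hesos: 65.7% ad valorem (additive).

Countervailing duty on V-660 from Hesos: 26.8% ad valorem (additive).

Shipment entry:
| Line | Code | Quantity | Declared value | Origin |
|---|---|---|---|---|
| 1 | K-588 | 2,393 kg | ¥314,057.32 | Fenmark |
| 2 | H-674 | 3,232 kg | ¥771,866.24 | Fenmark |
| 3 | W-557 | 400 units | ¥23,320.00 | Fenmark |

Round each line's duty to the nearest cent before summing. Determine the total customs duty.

¥90,133.94

Line 1 (K-588, Fenmark, 2,393 kg, ¥314,057.32):
Base rate for K-588 is 2.5%.
Origin Fenmark qualifies under the Pelius–Fenmark agreement and K-588 is covered: preferential rate 0.5% applies instead.
The additional-duty order on K-588 targets Hesos, not Fenmark; it does not apply.
Duty = ¥314,057.32 × 0.5% = ¥1,570.29.
Line 2 (H-674, Fenmark, 3,232 kg, ¥771,866.24):
Base rate for H-674 is 11% + ¥0.23/kg.
Origin Fenmark is the FTA partner but H-674 is not on the preference list; base rate stands.
The additional-duty order on H-674 targets Hesos, not Fenmark; it does not apply.
Duty = ¥771,866.24 × 11% + 3,232 × ¥0.23 = ¥85,648.65.
Line 3 (W-557, Fenmark, 400 units, ¥23,320.00):
Base rate for W-557 is 15% + ¥3.05/unit.
Origin Fenmark qualifies under the Pelius–Fenmark agreement and W-557 is covered: preferential rate 12.5% applies instead.
Duty = ¥23,320.00 × 12.5% = ¥2,915.00.
Total = ¥1,570.29 + ¥85,648.65 + ¥2,915.00 = ¥90,133.94.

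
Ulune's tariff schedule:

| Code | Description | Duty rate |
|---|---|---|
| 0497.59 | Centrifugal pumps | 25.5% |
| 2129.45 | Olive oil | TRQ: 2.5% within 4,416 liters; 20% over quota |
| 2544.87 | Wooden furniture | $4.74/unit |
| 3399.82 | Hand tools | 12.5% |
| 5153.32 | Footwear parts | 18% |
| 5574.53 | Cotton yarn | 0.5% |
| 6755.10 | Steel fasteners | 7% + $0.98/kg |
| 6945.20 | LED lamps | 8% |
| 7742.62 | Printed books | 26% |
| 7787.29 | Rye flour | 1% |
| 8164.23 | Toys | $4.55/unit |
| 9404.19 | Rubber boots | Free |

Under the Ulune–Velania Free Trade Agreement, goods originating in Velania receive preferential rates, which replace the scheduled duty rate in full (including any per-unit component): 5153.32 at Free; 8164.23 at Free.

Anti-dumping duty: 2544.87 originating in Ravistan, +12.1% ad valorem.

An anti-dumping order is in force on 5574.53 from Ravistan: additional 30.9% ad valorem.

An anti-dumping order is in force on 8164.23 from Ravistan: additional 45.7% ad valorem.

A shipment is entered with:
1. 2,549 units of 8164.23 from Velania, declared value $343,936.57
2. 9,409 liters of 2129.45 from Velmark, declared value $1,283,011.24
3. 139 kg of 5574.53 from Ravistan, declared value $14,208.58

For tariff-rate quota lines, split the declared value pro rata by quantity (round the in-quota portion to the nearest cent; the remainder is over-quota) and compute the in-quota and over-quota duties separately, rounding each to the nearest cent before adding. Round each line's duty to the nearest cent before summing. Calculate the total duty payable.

Line 1 (8164.23, Velania, 2,549 units, $343,936.57):
Base rate for 8164.23 is $4.55/unit.
Origin Velania qualifies under the Ulune–Velania agreement and 8164.23 is covered: preferential rate Free applies instead.
The additional-duty order on 8164.23 targets Ravistan, not Velania; it does not apply.
Duty = $343,936.57 × 0% = $0.00.
Line 2 (2129.45, Velmark, 9,409 liters, $1,283,011.24):
Code 2129.45 is under a tariff-rate quota (threshold 4,416 liters). In-quota: 4,416 liters at 2.5%; over-quota: 4,993 liters at 20%.
Pro-rata value split: in-quota = $1,283,011.24 × 4,416/9,409 = $602,165.76; over-quota = $1,283,011.24 − $602,165.76 = $680,845.48.
In-quota duty = $602,165.76 × 2.5% = $15,054.14. Over-quota duty = $680,845.48 × 20% = $136,169.10.
Line duty = $15,054.14 + $136,169.10 = $151,223.24.
Line 3 (5574.53, Ravistan, 139 kg, $14,208.58):
Base rate for 5574.53 is 0.5%.
Additional duty on 5574.53 from Ravistan: +30.9%. Applied ad valorem rate: 0.5% + 30.9% = 31.4%.
Duty = $14,208.58 × 31.4% = $4,461.49.
Total = $0.00 + $151,223.24 + $4,461.49 = $155,684.73.

$155,684.73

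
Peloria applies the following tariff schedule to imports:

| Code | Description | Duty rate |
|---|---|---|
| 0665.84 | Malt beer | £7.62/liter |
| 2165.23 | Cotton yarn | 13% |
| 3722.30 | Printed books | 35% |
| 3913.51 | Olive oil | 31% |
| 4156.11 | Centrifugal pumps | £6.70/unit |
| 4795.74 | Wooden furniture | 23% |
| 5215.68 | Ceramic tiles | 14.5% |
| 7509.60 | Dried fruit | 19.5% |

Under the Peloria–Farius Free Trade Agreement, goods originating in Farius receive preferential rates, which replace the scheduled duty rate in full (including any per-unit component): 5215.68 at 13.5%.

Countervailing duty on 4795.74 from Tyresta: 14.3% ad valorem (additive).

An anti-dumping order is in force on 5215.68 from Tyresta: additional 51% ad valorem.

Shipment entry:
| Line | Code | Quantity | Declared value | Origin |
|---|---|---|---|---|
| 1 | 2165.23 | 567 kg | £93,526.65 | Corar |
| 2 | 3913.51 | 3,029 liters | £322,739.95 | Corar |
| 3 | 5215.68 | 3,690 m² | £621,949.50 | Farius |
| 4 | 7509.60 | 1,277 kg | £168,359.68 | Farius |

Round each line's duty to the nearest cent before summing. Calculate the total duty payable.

Line 1 (2165.23, Corar, 567 kg, £93,526.65):
Base rate for 2165.23 is 13%.
Duty = £93,526.65 × 13% = £12,158.46.
Line 2 (3913.51, Corar, 3,029 liters, £322,739.95):
Base rate for 3913.51 is 31%.
Duty = £322,739.95 × 31% = £100,049.38.
Line 3 (5215.68, Farius, 3,690 m², £621,949.50):
Base rate for 5215.68 is 14.5%.
Origin Farius qualifies under the Peloria–Farius agreement and 5215.68 is covered: preferential rate 13.5% applies instead.
The additional-duty order on 5215.68 targets Tyresta, not Farius; it does not apply.
Duty = £621,949.50 × 13.5% = £83,963.18.
Line 4 (7509.60, Farius, 1,277 kg, £168,359.68):
Base rate for 7509.60 is 19.5%.
Origin Farius is the FTA partner but 7509.60 is not on the preference list; base rate stands.
Duty = £168,359.68 × 19.5% = £32,830.14.
Total = £12,158.46 + £100,049.38 + £83,963.18 + £32,830.14 = £229,001.16.

£229,001.16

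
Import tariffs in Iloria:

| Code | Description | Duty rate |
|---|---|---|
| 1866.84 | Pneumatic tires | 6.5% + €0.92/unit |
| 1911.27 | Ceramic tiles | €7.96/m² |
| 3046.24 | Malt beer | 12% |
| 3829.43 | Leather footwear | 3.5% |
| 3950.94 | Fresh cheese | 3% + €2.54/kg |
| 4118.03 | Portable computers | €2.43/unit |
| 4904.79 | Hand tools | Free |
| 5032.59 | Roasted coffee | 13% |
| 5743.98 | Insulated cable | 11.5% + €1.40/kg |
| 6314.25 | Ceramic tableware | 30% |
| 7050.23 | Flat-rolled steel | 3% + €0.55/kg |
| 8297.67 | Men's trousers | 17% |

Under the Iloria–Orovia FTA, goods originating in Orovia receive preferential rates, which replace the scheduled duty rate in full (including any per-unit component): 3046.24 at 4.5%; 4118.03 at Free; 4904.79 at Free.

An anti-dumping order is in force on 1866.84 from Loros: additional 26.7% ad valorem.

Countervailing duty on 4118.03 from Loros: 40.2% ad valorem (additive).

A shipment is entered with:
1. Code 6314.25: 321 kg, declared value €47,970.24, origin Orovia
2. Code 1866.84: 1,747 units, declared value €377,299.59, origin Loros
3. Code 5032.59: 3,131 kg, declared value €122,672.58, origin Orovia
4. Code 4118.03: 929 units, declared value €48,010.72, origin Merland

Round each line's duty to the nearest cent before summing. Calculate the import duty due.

€159,466.68

Line 1 (6314.25, Orovia, 321 kg, €47,970.24):
Base rate for 6314.25 is 30%.
Origin Orovia is the FTA partner but 6314.25 is not on the preference list; base rate stands.
Duty = €47,970.24 × 30% = €14,391.07.
Line 2 (1866.84, Loros, 1,747 units, €377,299.59):
Base rate for 1866.84 is 6.5% + €0.92/unit.
Additional duty on 1866.84 from Loros: +26.7%. Applied ad valorem rate: 6.5% + 26.7% = 33.2%.
Duty = €377,299.59 × 33.2% + 1,747 × €0.92 = €126,870.70.
Line 3 (5032.59, Orovia, 3,131 kg, €122,672.58):
Base rate for 5032.59 is 13%.
Origin Orovia is the FTA partner but 5032.59 is not on the preference list; base rate stands.
Duty = €122,672.58 × 13% = €15,947.44.
Line 4 (4118.03, Merland, 929 units, €48,010.72):
Base rate for 4118.03 is €2.43/unit.
4118.03 has an FTA preferential rate, but origin Merland is not Orovia; base rate stands.
The additional-duty order on 4118.03 targets Loros, not Merland; it does not apply.
Duty = 929 × €2.43 = €2,257.47.
Total = €14,391.07 + €126,870.70 + €15,947.44 + €2,257.47 = €159,466.68.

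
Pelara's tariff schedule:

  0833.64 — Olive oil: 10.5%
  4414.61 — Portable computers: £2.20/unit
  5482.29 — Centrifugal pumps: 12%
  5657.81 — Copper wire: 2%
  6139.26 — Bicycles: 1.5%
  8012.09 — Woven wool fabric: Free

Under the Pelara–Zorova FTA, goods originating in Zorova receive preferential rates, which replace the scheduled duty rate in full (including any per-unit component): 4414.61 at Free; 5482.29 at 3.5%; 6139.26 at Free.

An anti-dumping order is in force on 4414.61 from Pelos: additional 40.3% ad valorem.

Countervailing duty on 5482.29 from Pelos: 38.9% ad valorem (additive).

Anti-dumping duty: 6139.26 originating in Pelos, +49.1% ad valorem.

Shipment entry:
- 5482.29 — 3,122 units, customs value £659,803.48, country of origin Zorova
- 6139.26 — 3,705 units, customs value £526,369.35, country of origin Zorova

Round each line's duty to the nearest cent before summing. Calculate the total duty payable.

Line 1 (5482.29, Zorova, 3,122 units, £659,803.48):
Base rate for 5482.29 is 12%.
Origin Zorova qualifies under the Pelara–Zorova agreement and 5482.29 is covered: preferential rate 3.5% applies instead.
The additional-duty order on 5482.29 targets Pelos, not Zorova; it does not apply.
Duty = £659,803.48 × 3.5% = £23,093.12.
Line 2 (6139.26, Zorova, 3,705 units, £526,369.35):
Base rate for 6139.26 is 1.5%.
Origin Zorova qualifies under the Pelara–Zorova agreement and 6139.26 is covered: preferential rate Free applies instead.
The additional-duty order on 6139.26 targets Pelos, not Zorova; it does not apply.
Duty = £526,369.35 × 0% = £0.00.
Total = £23,093.12 + £0.00 = £23,093.12.

£23,093.12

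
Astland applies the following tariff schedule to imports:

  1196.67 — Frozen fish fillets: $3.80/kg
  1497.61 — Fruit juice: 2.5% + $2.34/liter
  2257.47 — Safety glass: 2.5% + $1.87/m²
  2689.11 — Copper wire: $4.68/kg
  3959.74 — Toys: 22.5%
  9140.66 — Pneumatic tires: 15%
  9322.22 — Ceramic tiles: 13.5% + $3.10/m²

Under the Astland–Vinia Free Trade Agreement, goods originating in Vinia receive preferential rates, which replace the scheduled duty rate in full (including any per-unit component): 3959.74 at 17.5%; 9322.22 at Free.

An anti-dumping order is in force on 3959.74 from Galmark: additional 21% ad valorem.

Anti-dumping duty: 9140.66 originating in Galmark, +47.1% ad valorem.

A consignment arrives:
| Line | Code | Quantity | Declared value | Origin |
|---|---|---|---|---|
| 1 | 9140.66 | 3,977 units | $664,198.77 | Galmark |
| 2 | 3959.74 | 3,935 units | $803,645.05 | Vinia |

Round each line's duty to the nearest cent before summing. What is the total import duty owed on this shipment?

Line 1 (9140.66, Galmark, 3,977 units, $664,198.77):
Base rate for 9140.66 is 15%.
Additional duty on 9140.66 from Galmark: +47.1%. Applied ad valorem rate: 15% + 47.1% = 62.1%.
Duty = $664,198.77 × 62.1% = $412,467.44.
Line 2 (3959.74, Vinia, 3,935 units, $803,645.05):
Base rate for 3959.74 is 22.5%.
Origin Vinia qualifies under the Astland–Vinia agreement and 3959.74 is covered: preferential rate 17.5% applies instead.
The additional-duty order on 3959.74 targets Galmark, not Vinia; it does not apply.
Duty = $803,645.05 × 17.5% = $140,637.88.
Total = $412,467.44 + $140,637.88 = $553,105.32.

$553,105.32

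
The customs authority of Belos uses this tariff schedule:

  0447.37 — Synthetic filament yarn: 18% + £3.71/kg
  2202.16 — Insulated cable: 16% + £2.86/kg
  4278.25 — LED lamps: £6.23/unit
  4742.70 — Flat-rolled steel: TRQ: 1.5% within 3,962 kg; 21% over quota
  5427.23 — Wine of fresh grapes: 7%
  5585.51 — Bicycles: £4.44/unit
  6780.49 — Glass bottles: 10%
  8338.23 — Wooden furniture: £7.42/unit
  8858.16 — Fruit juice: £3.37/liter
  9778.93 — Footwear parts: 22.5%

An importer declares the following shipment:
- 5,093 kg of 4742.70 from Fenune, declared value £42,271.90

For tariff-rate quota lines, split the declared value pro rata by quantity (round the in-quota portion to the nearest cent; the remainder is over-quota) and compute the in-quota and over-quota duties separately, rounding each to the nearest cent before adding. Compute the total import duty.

£2,464.60

Line 1 (4742.70, Fenune, 5,093 kg, £42,271.90):
Code 4742.70 is under a tariff-rate quota (threshold 3,962 kg). In-quota: 3,962 kg at 1.5%; over-quota: 1,131 kg at 21%.
Pro-rata value split: in-quota = £42,271.90 × 3,962/5,093 = £32,884.60; over-quota = £42,271.90 − £32,884.60 = £9,387.30.
In-quota duty = £32,884.60 × 1.5% = £493.27. Over-quota duty = £9,387.30 × 21% = £1,971.33.
Line duty = £493.27 + £1,971.33 = £2,464.60.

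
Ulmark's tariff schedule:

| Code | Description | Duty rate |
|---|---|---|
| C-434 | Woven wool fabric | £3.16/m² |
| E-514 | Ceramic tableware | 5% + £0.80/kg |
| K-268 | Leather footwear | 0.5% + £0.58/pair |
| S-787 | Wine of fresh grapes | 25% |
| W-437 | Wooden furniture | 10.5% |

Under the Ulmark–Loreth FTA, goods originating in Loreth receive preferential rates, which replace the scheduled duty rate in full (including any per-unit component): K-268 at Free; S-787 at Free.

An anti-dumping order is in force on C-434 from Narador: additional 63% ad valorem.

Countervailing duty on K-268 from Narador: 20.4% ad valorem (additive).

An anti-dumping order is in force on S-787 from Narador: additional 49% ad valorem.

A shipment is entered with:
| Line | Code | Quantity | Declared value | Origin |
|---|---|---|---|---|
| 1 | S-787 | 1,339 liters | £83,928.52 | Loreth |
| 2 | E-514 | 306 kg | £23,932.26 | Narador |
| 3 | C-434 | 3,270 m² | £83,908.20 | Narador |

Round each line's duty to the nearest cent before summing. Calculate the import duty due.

Line 1 (S-787, Loreth, 1,339 liters, £83,928.52):
Base rate for S-787 is 25%.
Origin Loreth qualifies under the Ulmark–Loreth agreement and S-787 is covered: preferential rate Free applies instead.
The additional-duty order on S-787 targets Narador, not Loreth; it does not apply.
Duty = £83,928.52 × 0% = £0.00.
Line 2 (E-514, Narador, 306 kg, £23,932.26):
Base rate for E-514 is 5% + £0.80/kg.
Duty = £23,932.26 × 5% + 306 × £0.80 = £1,441.41.
Line 3 (C-434, Narador, 3,270 m², £83,908.20):
Base rate for C-434 is £3.16/m².
Additional duty on C-434 from Narador: +63% ad valorem. Applied ad valorem rate = 63%.
Duty = £83,908.20 × 63% + 3,270 × £3.16 = £63,195.37.
Total = £0.00 + £1,441.41 + £63,195.37 = £64,636.78.

£64,636.78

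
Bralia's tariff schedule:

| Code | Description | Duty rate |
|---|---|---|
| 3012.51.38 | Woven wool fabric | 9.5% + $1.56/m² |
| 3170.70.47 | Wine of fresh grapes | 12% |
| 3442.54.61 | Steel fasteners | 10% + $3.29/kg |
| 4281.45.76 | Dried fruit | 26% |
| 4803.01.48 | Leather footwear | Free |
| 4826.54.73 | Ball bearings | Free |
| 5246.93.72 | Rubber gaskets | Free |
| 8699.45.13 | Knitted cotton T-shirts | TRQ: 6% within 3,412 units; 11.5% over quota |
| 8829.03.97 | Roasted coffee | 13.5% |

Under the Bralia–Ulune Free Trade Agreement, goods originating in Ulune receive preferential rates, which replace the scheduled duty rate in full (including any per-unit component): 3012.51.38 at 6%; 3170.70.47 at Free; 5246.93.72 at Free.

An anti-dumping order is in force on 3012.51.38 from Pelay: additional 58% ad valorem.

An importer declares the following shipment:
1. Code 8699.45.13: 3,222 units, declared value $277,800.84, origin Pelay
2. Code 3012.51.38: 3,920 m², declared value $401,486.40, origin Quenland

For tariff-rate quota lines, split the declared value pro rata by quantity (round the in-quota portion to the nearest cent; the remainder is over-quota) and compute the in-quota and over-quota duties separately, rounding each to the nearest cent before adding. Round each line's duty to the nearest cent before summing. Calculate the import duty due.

$60,924.46

Line 1 (8699.45.13, Pelay, 3,222 units, $277,800.84):
Code 8699.45.13 is under a tariff-rate quota (threshold 3,412 units). Quantity 3,222 units is within the quota, so the in-quota rate 6% applies to the full value.
Duty = $277,800.84 × 6% = $16,668.05.
Line 2 (3012.51.38, Quenland, 3,920 m², $401,486.40):
Base rate for 3012.51.38 is 9.5% + $1.56/m².
3012.51.38 has an FTA preferential rate, but origin Quenland is not Ulune; base rate stands.
The additional-duty order on 3012.51.38 targets Pelay, not Quenland; it does not apply.
Duty = $401,486.40 × 9.5% + 3,920 × $1.56 = $44,256.41.
Total = $16,668.05 + $44,256.41 = $60,924.46.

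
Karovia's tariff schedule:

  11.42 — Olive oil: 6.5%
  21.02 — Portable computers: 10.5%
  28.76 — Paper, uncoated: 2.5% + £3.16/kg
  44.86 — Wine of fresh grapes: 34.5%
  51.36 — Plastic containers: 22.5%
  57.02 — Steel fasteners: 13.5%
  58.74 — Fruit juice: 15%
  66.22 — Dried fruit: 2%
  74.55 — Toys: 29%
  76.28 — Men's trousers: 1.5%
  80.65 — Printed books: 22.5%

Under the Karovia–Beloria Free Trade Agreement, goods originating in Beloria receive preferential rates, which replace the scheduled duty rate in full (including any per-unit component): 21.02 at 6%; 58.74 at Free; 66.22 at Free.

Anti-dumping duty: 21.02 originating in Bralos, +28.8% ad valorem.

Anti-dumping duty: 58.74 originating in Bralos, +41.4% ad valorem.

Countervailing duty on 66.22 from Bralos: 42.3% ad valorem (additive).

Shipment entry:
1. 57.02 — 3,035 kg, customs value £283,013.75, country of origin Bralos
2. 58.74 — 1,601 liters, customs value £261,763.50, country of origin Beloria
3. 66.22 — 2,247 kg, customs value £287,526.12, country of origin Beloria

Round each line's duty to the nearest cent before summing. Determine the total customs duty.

£38,206.86

Line 1 (57.02, Bralos, 3,035 kg, £283,013.75):
Base rate for 57.02 is 13.5%.
Duty = £283,013.75 × 13.5% = £38,206.86.
Line 2 (58.74, Beloria, 1,601 liters, £261,763.50):
Base rate for 58.74 is 15%.
Origin Beloria qualifies under the Karovia–Beloria agreement and 58.74 is covered: preferential rate Free applies instead.
The additional-duty order on 58.74 targets Bralos, not Beloria; it does not apply.
Duty = £261,763.50 × 0% = £0.00.
Line 3 (66.22, Beloria, 2,247 kg, £287,526.12):
Base rate for 66.22 is 2%.
Origin Beloria qualifies under the Karovia–Beloria agreement and 66.22 is covered: preferential rate Free applies instead.
The additional-duty order on 66.22 targets Bralos, not Beloria; it does not apply.
Duty = £287,526.12 × 0% = £0.00.
Total = £38,206.86 + £0.00 + £0.00 = £38,206.86.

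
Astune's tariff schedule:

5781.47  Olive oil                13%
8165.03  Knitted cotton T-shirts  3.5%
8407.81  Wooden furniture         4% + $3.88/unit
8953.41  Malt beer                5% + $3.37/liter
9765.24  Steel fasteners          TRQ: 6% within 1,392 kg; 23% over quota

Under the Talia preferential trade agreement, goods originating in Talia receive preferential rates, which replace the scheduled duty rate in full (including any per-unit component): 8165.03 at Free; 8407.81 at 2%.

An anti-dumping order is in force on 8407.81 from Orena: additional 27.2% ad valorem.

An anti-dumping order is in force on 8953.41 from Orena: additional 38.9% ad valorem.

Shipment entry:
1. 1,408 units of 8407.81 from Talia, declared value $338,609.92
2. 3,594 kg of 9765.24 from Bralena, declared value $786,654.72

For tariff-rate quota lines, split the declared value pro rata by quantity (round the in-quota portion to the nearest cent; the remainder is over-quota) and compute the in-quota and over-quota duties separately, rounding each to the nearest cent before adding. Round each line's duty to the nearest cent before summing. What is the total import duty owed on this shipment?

$135,907.02

Line 1 (8407.81, Talia, 1,408 units, $338,609.92):
Base rate for 8407.81 is 4% + $3.88/unit.
Origin Talia qualifies under the Astune–Talia agreement and 8407.81 is covered: preferential rate 2% applies instead.
The additional-duty order on 8407.81 targets Orena, not Talia; it does not apply.
Duty = $338,609.92 × 2% = $6,772.20.
Line 2 (9765.24, Bralena, 3,594 kg, $786,654.72):
Code 9765.24 is under a tariff-rate quota (threshold 1,392 kg). In-quota: 1,392 kg at 6%; over-quota: 2,202 kg at 23%.
Pro-rata value split: in-quota = $786,654.72 × 1,392/3,594 = $304,680.96; over-quota = $786,654.72 − $304,680.96 = $481,973.76.
In-quota duty = $304,680.96 × 6% = $18,280.86. Over-quota duty = $481,973.76 × 23% = $110,853.96.
Line duty = $18,280.86 + $110,853.96 = $129,134.82.
Total = $6,772.20 + $129,134.82 = $135,907.02.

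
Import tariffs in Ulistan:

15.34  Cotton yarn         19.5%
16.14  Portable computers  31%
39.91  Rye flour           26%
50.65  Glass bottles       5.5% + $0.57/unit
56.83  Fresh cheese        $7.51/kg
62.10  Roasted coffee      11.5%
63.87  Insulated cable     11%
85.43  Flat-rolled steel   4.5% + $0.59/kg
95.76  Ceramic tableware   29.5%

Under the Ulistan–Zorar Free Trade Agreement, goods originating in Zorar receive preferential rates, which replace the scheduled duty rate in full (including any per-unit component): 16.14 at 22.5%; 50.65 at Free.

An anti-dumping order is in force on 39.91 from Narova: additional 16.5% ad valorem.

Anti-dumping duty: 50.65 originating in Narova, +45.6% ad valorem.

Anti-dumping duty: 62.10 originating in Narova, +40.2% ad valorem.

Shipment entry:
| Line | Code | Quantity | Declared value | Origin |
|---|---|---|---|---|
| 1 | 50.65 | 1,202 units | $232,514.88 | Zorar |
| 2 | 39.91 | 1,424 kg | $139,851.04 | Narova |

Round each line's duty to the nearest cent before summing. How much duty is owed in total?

$59,436.69

Line 1 (50.65, Zorar, 1,202 units, $232,514.88):
Base rate for 50.65 is 5.5% + $0.57/unit.
Origin Zorar qualifies under the Ulistan–Zorar agreement and 50.65 is covered: preferential rate Free applies instead.
The additional-duty order on 50.65 targets Narova, not Zorar; it does not apply.
Duty = $232,514.88 × 0% = $0.00.
Line 2 (39.91, Narova, 1,424 kg, $139,851.04):
Base rate for 39.91 is 26%.
Additional duty on 39.91 from Narova: +16.5%. Applied ad valorem rate: 26% + 16.5% = 42.5%.
Duty = $139,851.04 × 42.5% = $59,436.69.
Total = $0.00 + $59,436.69 = $59,436.69.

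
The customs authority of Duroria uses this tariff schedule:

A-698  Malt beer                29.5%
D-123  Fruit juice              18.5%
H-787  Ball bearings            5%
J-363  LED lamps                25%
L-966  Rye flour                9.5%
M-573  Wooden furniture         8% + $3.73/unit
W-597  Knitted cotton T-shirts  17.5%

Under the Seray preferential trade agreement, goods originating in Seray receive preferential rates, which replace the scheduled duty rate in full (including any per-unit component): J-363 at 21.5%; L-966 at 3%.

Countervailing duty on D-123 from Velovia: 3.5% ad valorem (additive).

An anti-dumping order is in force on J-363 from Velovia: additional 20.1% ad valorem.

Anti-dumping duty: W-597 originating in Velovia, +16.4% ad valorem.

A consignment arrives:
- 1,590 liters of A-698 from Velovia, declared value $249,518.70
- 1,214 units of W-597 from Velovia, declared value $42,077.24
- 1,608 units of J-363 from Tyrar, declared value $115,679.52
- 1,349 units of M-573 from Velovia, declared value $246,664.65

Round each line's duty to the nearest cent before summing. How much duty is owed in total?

$141,557.02

Line 1 (A-698, Velovia, 1,590 liters, $249,518.70):
Base rate for A-698 is 29.5%.
Duty = $249,518.70 × 29.5% = $73,608.02.
Line 2 (W-597, Velovia, 1,214 units, $42,077.24):
Base rate for W-597 is 17.5%.
Additional duty on W-597 from Velovia: +16.4%. Applied ad valorem rate: 17.5% + 16.4% = 33.9%.
Duty = $42,077.24 × 33.9% = $14,264.18.
Line 3 (J-363, Tyrar, 1,608 units, $115,679.52):
Base rate for J-363 is 25%.
J-363 has an FTA preferential rate, but origin Tyrar is not Seray; base rate stands.
The additional-duty order on J-363 targets Velovia, not Tyrar; it does not apply.
Duty = $115,679.52 × 25% = $28,919.88.
Line 4 (M-573, Velovia, 1,349 units, $246,664.65):
Base rate for M-573 is 8% + $3.73/unit.
Duty = $246,664.65 × 8% + 1,349 × $3.73 = $24,764.94.
Total = $73,608.02 + $14,264.18 + $28,919.88 + $24,764.94 = $141,557.02.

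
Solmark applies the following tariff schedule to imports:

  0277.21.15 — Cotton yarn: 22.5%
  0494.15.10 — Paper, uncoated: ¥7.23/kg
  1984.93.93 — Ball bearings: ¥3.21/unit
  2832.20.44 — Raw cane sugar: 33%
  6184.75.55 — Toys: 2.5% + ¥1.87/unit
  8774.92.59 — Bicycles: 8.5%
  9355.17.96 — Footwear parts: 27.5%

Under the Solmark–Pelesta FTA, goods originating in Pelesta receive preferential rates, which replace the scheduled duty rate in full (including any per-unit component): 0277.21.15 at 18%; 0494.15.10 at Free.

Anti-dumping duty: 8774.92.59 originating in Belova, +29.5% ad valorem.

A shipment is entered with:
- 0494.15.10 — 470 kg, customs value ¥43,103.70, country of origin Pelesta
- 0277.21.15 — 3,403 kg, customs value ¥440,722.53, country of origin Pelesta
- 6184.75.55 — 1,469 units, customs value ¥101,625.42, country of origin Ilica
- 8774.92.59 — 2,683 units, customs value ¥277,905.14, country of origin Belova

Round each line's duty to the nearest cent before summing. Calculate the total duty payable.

Line 1 (0494.15.10, Pelesta, 470 kg, ¥43,103.70):
Base rate for 0494.15.10 is ¥7.23/kg.
Origin Pelesta qualifies under the Solmark–Pelesta agreement and 0494.15.10 is covered: preferential rate Free applies instead.
Duty = ¥43,103.70 × 0% = ¥0.00.
Line 2 (0277.21.15, Pelesta, 3,403 kg, ¥440,722.53):
Base rate for 0277.21.15 is 22.5%.
Origin Pelesta qualifies under the Solmark–Pelesta agreement and 0277.21.15 is covered: preferential rate 18% applies instead.
Duty = ¥440,722.53 × 18% = ¥79,330.06.
Line 3 (6184.75.55, Ilica, 1,469 units, ¥101,625.42):
Base rate for 6184.75.55 is 2.5% + ¥1.87/unit.
Duty = ¥101,625.42 × 2.5% + 1,469 × ¥1.87 = ¥5,287.67.
Line 4 (8774.92.59, Belova, 2,683 units, ¥277,905.14):
Base rate for 8774.92.59 is 8.5%.
Additional duty on 8774.92.59 from Belova: +29.5%. Applied ad valorem rate: 8.5% + 29.5% = 38%.
Duty = ¥277,905.14 × 38% = ¥105,603.95.
Total = ¥0.00 + ¥79,330.06 + ¥5,287.67 + ¥105,603.95 = ¥190,221.68.

¥190,221.68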